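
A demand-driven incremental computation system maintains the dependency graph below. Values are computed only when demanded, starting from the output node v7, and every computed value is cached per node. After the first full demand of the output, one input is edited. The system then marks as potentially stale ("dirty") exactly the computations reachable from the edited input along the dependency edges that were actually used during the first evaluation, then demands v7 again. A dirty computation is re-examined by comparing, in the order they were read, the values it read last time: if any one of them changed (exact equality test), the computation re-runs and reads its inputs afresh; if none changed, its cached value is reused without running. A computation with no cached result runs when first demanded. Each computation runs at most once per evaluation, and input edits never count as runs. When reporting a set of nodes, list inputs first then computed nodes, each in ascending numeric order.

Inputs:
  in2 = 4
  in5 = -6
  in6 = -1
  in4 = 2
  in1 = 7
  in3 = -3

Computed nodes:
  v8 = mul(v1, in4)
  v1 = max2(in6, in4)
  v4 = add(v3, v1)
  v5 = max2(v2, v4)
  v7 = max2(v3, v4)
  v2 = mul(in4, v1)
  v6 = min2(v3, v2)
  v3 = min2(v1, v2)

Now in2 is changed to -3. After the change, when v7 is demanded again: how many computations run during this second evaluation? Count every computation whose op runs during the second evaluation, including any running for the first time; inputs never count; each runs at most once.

First evaluation (everything demanded from the output):
  v1 = max2(-1, 2) = 2
  v2 = mul(2, 2) = 4
  v3 = min2(2, 4) = 2
  v4 = add(2, 2) = 4
  v7 = max2(2, 4) = 4

Propagation after the edit:
  in2 feeds no computation that the output demands — nothing is marked dirty and nothing runs.

Key observation: in2 is never demanded by the output, so the edit triggers no recomputation at all.

Computations that run: none — 0 in total.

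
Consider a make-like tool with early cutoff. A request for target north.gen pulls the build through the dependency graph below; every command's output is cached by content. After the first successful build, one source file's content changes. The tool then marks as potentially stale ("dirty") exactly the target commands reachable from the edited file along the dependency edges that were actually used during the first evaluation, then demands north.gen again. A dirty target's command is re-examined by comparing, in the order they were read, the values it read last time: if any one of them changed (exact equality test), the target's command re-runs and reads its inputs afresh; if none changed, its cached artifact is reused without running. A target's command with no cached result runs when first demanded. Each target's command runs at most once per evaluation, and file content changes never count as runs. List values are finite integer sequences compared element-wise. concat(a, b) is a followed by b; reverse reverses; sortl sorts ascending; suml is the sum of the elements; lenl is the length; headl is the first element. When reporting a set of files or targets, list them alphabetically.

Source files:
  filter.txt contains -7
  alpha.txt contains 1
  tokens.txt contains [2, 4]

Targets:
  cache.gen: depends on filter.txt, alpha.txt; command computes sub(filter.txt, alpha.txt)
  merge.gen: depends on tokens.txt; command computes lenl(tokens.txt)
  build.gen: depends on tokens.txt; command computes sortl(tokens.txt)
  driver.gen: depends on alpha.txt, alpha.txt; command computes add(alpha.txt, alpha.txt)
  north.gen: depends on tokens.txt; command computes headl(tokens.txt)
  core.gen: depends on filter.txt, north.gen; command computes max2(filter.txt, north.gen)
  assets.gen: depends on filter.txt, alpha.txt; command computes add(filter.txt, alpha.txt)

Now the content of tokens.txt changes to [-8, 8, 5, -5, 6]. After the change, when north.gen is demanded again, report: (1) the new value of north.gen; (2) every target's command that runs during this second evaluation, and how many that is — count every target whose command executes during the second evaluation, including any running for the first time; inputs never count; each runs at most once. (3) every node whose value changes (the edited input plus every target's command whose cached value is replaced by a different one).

Demanding north.gen again yields -8.
1 target commands run: north.gen.
The nodes whose values change: north.gen, tokens.txt.

First demand of the output computes:
  north.gen = headl([2, 4]) = 2

After the edit, cleaning proceeds:
  north.gen: a read changed (tokens.txt [2, 4]->[-8, 8, 5, -5, 6]) — executes, giving -8.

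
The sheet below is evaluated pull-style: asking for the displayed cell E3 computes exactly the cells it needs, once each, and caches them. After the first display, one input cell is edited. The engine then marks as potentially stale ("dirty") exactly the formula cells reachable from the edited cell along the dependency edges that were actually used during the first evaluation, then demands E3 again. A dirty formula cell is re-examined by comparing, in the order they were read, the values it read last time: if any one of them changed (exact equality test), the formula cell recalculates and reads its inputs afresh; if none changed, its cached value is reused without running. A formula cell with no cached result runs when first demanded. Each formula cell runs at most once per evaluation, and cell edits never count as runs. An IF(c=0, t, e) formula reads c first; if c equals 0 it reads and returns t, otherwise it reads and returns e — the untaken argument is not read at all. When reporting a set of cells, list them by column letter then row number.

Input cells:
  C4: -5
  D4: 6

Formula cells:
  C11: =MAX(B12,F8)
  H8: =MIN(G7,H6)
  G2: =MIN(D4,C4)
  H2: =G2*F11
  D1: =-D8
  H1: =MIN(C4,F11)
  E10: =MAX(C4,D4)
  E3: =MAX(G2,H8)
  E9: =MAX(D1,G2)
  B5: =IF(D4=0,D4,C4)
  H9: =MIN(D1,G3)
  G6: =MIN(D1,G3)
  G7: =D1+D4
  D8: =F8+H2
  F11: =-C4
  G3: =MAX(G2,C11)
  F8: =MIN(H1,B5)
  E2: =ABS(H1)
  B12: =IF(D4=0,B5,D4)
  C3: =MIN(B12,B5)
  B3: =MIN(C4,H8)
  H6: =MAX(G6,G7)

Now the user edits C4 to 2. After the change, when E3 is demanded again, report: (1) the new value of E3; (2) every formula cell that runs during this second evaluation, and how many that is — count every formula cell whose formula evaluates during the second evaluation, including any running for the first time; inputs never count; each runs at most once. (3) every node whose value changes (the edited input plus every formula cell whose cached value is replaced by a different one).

First demand of the output computes:
  B5 = IF(D4=0: D4=6 -> else branch C4) = -5
  B12 = IF(D4=0: D4=6 -> else branch D4) = 6
  F11 = -(-5) = 5
  G2 = MIN(6, -5) = -5
  H1 = MIN(-5, 5) = -5
  F8 = MIN(-5, -5) = -5
  C11 = MAX(6, -5) = 6
  G3 = MAX(-5, 6) = 6
  H2 = -5 * 5 = -25
  D8 = -5 + -25 = -30
  D1 = -(-30) = 30
  G6 = MIN(30, 6) = 6
  G7 = 30 + 6 = 36
  H6 = MAX(6, 36) = 36
  H8 = MIN(36, 36) = 36
  E3 = MAX(-5, 36) = 36

After the edit, cleaning proceeds:
  B5: a read changed (C4 -5->2) — executes, giving 2.
  F11: a read changed (C4 -5->2) — executes, giving -2.
  G2: a read changed (C4 -5->2) — executes, giving 2.
  H1: a read changed (C4 -5->2; F11 5->-2) — executes, giving -2.
  F8: a read changed (H1 -5->-2; B5 -5->2) — executes, giving -2.
  C11: a read changed (F8 -5->-2) — executes, giving 6 — identical to its old value.
  G3: a read changed (G2 -5->2) — executes, giving 6 — identical to its old value.
  H2: a read changed (G2 -5->2; F11 5->-2) — executes, giving -4.
  D8: a read changed (F8 -5->-2; H2 -25->-4) — executes, giving -6.
  D1: a read changed (D8 -30->-6) — executes, giving 6.
  G6: a read changed (D1 30->6) — executes, giving 6 — identical to its old value.
  G7: a read changed (D1 30->6) — executes, giving 12.
  H6: a read changed (G7 36->12) — executes, giving 12.
  H8: a read changed (G7 36->12; H6 36->12) — executes, giving 12.
  E3: a read changed (G2 -5->2; H8 36->12) — executes, giving 12.

Demanding E3 again yields 12.
15 formula cells run: B5, C11, D1, D8, E3, F8, F11, G2, G3, G6, G7, H1, H2, H6, H8.
The nodes whose values change: B5, C4, D1, D8, E3, F8, F11, G2, G7, H1, H2, H6, H8.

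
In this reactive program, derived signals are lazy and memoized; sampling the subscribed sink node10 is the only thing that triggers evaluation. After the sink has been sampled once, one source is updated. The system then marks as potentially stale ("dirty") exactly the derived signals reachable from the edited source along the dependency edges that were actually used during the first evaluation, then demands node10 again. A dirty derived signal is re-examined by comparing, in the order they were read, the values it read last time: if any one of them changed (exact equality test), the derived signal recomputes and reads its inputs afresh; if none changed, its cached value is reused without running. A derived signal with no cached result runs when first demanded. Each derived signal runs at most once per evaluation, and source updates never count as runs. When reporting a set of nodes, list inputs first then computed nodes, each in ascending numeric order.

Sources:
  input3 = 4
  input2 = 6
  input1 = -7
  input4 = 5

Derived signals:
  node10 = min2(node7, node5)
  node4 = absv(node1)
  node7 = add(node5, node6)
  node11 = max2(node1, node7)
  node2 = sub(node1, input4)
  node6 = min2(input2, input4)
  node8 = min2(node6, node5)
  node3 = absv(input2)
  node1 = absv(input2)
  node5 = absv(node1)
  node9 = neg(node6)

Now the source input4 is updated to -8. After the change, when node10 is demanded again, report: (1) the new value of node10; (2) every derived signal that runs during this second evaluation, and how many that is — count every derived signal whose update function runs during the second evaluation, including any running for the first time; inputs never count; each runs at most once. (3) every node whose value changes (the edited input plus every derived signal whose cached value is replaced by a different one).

Demanding node10 again yields -2.
3 derived signals run: node6, node7, node10.
The nodes whose values change: input4, node6, node7, node10.

First demand of the output computes:
  node1 = absv(6) = 6
  node5 = absv(6) = 6
  node6 = min2(6, 5) = 5
  node7 = add(6, 5) = 11
  node10 = min2(11, 6) = 6

After the edit, cleaning proceeds:
  node6: a read changed (input4 5->-8) — executes, giving -8.
  node7: a read changed (node6 5->-8) — executes, giving -2.
  node10: a read changed (node7 11->-2) — executes, giving -2.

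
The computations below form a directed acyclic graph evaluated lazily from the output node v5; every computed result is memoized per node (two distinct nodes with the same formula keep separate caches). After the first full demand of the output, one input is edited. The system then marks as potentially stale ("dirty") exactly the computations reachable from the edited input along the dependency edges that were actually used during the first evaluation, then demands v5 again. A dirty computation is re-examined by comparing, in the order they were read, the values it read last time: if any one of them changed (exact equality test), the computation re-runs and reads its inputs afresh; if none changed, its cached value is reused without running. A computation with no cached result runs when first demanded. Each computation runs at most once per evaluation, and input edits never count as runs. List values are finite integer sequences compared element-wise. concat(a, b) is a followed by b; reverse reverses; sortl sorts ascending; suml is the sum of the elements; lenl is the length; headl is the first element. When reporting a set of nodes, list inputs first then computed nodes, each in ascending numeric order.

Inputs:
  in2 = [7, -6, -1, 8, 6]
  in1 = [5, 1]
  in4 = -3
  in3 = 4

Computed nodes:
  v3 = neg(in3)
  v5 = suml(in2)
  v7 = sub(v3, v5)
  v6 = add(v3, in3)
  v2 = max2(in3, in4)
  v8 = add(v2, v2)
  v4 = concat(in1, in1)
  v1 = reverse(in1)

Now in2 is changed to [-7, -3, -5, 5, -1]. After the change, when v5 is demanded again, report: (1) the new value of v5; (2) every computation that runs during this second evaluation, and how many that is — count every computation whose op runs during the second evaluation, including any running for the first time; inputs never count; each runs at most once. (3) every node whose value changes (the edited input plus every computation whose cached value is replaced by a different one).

First demand of the output computes:
  v5 = suml([7, -6, -1, 8, 6]) = 14

After the edit, cleaning proceeds:
  v5: a read changed (in2 [7, -6, -1, 8, 6]->[-7, -3, -5, 5, -1]) — executes, giving -11.

Demanding v5 again yields -11.
1 computations run: v5.
The nodes whose values change: in2, v5.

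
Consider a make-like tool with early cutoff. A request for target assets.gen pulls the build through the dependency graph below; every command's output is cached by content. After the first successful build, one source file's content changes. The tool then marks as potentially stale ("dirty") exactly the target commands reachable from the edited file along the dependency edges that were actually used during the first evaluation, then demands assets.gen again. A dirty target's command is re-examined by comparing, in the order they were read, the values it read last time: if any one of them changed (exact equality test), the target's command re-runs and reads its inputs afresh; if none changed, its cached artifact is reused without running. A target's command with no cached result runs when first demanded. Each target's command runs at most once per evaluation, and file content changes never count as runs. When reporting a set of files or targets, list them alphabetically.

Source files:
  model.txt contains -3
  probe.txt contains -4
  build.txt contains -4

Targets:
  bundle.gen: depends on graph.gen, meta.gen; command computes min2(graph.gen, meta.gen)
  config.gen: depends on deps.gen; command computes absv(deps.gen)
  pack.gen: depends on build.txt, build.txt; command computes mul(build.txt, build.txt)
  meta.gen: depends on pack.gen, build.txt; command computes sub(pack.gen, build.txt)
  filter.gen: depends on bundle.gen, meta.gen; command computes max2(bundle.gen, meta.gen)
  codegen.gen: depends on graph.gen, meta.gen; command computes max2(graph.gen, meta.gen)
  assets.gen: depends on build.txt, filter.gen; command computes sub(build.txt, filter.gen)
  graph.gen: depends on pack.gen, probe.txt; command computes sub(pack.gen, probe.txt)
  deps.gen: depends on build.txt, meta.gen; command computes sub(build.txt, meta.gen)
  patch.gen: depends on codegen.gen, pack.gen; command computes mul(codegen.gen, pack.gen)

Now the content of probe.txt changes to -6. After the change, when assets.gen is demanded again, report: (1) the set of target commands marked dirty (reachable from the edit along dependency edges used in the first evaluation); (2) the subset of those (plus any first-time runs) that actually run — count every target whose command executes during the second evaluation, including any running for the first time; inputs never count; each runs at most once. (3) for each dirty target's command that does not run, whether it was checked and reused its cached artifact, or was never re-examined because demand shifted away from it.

First demand of the output computes:
  pack.gen = mul(-4, -4) = 16
  graph.gen = sub(16, -4) = 20
  meta.gen = sub(16, -4) = 20
  bundle.gen = min2(20, 20) = 20
  filter.gen = max2(20, 20) = 20
  assets.gen = sub(-4, 20) = -24

After the edit, cleaning proceeds:
  graph.gen: a read changed (probe.txt -4->-6) — executes, giving 22.
  bundle.gen: a read changed (graph.gen 20->22) — executes, giving 20 — identical to its old value.
  filter.gen: dirty, but its reads are unchanged (bundle.gen unchanged, meta.gen unchanged); cached 20 stands.
  assets.gen: dirty, but its reads are unchanged (build.txt unchanged, filter.gen unchanged); cached -24 stands.

Note the absorption at bundle.gen: it re-runs yet its value is the same, leaving the output's value untouched.

The edit dirties: assets.gen, bundle.gen, filter.gen, graph.gen.
2 target commands run: bundle.gen, graph.gen.
Cache hits after checking: assets.gen, filter.gen.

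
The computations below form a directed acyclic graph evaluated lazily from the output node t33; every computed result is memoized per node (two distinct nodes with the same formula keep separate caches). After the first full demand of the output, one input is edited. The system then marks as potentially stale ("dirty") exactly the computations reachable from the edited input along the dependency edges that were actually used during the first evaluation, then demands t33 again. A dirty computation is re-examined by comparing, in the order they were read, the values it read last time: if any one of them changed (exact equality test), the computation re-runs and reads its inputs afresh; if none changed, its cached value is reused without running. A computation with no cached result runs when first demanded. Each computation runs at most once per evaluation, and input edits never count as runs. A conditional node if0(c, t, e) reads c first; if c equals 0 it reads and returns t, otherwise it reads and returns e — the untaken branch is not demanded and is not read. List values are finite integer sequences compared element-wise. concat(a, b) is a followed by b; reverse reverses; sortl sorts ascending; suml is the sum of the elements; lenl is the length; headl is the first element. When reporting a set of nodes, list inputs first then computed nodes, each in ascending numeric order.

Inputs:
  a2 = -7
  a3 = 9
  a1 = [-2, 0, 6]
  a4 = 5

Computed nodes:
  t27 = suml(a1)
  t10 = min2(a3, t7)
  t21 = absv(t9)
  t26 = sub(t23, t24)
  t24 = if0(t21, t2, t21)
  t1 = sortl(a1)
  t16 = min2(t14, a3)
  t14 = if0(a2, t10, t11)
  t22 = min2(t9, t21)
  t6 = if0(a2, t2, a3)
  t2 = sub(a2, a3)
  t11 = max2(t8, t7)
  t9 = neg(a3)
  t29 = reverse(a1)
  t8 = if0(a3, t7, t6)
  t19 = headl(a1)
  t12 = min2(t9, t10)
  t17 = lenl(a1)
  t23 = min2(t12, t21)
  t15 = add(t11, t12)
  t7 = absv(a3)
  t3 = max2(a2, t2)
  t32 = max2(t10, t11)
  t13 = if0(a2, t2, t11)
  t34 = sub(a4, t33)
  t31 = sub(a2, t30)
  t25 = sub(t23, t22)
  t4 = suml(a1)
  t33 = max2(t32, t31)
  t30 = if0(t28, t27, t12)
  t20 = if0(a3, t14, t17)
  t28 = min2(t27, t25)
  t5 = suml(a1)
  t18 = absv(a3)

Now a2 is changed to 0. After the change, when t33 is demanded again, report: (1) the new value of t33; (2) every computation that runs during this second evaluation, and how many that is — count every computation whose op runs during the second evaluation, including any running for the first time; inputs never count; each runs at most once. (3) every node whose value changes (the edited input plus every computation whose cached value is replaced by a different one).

Demanding t33 again yields 9.
6 computations run: t2, t6, t8, t11, t31, t33.
The nodes whose values change: a2, t6, t8, t31.
Note the branch switch — t2 had no cache and runs now for the first time.

First demand of the output computes:
  t6 = if0(a2=-7 -> else branch a3) = 9
  t7 = absv(9) = 9
  t8 = if0(a3=9 -> else branch t6) = 9
  t9 = neg(9) = -9
  t10 = min2(9, 9) = 9
  t11 = max2(9, 9) = 9
  t12 = min2(-9, 9) = -9
  t21 = absv(-9) = 9
  t22 = min2(-9, 9) = -9
  t23 = min2(-9, 9) = -9
  t25 = sub(-9, -9) = 0
  t27 = suml([-2, 0, 6]) = 4
  t28 = min2(4, 0) = 0
  t30 = if0(t28=0 -> then branch t27) = 4
  t31 = sub(-7, 4) = -11
  t32 = max2(9, 9) = 9
  t33 = max2(9, -11) = 9

After the edit, cleaning proceeds:
  t2: had never run; runs now, result -9.
  t6: a read changed (a2 -7->0) — executes, giving -9.
  t8: a read changed (t6 9->-9) — executes, giving -9.
  t11: a read changed (t8 9->-9) — executes, giving 9 — identical to its old value.
  t31: a read changed (a2 -7->0) — executes, giving -4.
  t32: dirty, but its reads are unchanged (t10 unchanged, t11 unchanged); cached 9 stands.
  t33: a read changed (t31 -11->-4) — executes, giving 9 — identical to its old value.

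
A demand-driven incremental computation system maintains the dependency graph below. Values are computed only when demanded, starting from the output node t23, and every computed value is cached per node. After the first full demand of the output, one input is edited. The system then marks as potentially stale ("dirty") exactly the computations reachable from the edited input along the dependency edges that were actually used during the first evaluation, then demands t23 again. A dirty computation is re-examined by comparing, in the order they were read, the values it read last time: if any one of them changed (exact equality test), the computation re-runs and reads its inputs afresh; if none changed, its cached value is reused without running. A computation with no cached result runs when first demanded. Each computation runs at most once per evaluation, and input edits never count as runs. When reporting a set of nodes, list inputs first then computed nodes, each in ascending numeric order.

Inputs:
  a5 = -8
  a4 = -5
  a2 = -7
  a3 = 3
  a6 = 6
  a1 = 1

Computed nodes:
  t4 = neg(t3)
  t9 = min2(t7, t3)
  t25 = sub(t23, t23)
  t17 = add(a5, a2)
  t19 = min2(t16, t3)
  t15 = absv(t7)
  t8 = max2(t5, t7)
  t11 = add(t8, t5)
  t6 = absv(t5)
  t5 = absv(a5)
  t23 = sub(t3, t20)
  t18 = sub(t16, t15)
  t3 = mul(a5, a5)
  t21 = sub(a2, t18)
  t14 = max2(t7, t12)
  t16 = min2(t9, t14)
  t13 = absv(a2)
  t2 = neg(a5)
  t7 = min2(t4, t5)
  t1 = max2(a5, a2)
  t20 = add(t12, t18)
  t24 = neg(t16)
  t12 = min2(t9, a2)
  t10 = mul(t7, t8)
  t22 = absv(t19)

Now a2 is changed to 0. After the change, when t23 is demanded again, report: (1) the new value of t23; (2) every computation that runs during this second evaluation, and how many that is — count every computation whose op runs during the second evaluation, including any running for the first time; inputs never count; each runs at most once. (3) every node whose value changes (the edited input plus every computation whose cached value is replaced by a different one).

New value of t23: 256.
Computations that run: t12 — 1 in total.
Values that change: a2.
Key observation: the change is absorbed at t12 — it re-runs but produces the same value, and the output's value is unchanged.

First evaluation (everything demanded from the output):
  t3 = mul(-8, -8) = 64
  t4 = neg(64) = -64
  t5 = absv(-8) = 8
  t7 = min2(-64, 8) = -64
  t9 = min2(-64, 64) = -64
  t12 = min2(-64, -7) = -64
  t14 = max2(-64, -64) = -64
  t15 = absv(-64) = 64
  t16 = min2(-64, -64) = -64
  t18 = sub(-64, 64) = -128
  t20 = add(-64, -128) = -192
  t23 = sub(64, -192) = 256

Propagation after the edit:
  t12: runs — a2 -7->0; result -64 (same value as before).
  t14: checked — values it read are unchanged (t7 unchanged, t12 unchanged); reused cached -64 without running.
  t16: checked — values it read are unchanged (t9 unchanged, t14 unchanged); reused cached -64 without running.
  t18: checked — values it read are unchanged (t16 unchanged, t15 unchanged); reused cached -128 without running.
  t20: checked — values it read are unchanged (t12 unchanged, t18 unchanged); reused cached -192 without running.
  t23: checked — values it read are unchanged (t3 unchanged, t20 unchanged); reused cached 256 without running.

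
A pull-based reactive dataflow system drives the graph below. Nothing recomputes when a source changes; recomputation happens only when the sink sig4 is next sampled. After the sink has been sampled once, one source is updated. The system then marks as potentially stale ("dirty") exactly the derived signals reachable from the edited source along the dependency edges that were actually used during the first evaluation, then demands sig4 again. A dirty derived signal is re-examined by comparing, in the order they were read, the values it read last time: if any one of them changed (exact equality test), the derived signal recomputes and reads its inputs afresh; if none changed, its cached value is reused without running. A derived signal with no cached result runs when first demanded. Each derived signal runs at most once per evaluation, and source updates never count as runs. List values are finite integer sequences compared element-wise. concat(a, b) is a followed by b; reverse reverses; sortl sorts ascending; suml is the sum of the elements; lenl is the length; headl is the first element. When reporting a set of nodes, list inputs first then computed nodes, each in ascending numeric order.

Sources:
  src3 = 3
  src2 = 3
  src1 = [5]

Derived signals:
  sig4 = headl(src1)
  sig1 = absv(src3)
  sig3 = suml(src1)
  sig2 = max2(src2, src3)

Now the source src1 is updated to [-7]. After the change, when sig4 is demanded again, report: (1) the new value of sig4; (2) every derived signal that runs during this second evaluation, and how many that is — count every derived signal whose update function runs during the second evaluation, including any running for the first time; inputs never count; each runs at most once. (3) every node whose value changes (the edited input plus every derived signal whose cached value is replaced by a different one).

New value of sig4: -7.
Derived signals that run: sig4 — 1 in total.
Values that change: src1, sig4.

First evaluation (everything demanded from the output):
  sig4 = headl([5]) = 5

Propagation after the edit:
  sig4: runs — src1 [5]->[-7]; result -7.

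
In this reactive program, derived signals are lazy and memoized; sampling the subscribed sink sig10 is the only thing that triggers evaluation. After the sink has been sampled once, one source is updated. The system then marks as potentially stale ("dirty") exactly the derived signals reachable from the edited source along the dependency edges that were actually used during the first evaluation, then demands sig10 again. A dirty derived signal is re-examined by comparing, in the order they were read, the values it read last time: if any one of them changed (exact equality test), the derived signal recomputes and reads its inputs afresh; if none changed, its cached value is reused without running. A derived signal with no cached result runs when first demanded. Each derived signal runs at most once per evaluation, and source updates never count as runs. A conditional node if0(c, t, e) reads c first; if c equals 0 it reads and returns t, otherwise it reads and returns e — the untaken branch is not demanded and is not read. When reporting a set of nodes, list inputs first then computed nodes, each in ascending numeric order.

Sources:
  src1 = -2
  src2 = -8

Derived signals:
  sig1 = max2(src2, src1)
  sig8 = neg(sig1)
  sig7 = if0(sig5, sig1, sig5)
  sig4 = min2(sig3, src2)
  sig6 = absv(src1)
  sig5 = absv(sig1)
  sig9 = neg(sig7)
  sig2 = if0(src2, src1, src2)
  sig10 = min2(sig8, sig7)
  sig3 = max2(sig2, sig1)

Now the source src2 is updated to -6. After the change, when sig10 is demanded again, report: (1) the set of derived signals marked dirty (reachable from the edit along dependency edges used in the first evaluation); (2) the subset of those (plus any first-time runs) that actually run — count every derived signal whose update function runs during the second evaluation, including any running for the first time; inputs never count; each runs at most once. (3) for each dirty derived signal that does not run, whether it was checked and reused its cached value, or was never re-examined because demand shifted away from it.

The edit dirties: sig1, sig5, sig7, sig8, sig10.
1 derived signals run: sig1.
Cache hits after checking: sig5, sig7, sig8, sig10.
Note the absorption at sig1: it re-runs yet its value is the same, leaving the output's value untouched.

First demand of the output computes:
  sig1 = max2(-8, -2) = -2
  sig5 = absv(-2) = 2
  sig7 = if0(sig5=2 -> else branch sig5) = 2
  sig8 = neg(-2) = 2
  sig10 = min2(2, 2) = 2

After the edit, cleaning proceeds:
  sig1: a read changed (src2 -8->-6) — executes, giving -2 — identical to its old value.
  sig5: dirty, but its reads are unchanged (sig1 unchanged); cached 2 stands.
  sig7: dirty, but its reads are unchanged (sig5 unchanged, sig5 unchanged); cached 2 stands.
  sig8: dirty, but its reads are unchanged (sig1 unchanged); cached 2 stands.
  sig10: dirty, but its reads are unchanged (sig8 unchanged, sig7 unchanged); cached 2 stands.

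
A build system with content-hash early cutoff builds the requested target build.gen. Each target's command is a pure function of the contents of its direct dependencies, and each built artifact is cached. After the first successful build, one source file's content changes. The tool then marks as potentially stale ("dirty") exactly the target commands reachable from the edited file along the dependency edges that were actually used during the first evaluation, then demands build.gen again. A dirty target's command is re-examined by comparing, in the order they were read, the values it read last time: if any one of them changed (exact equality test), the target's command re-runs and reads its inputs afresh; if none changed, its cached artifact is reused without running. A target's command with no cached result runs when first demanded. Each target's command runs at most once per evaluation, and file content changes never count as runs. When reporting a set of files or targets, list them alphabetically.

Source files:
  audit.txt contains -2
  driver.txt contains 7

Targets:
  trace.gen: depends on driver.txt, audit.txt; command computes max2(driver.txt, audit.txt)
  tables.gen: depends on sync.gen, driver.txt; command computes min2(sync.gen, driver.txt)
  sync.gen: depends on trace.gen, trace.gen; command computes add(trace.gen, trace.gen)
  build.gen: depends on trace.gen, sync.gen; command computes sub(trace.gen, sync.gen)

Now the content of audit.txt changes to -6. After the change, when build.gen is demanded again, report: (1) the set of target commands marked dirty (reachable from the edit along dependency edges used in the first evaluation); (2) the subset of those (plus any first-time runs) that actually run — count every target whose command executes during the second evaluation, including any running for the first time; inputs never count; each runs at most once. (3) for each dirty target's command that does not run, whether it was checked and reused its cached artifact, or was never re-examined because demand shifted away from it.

First evaluation (everything demanded from the output):
  trace.gen = max2(7, -2) = 7
  sync.gen = add(7, 7) = 14
  build.gen = sub(7, 14) = -7

Propagation after the edit:
  trace.gen: runs — audit.txt -2->-6; result 7 (same value as before).
  sync.gen: checked — values it read are unchanged (trace.gen unchanged, trace.gen unchanged); reused cached 14 without running.
  build.gen: checked — values it read are unchanged (trace.gen unchanged, sync.gen unchanged); reused cached -7 without running.

Key observation: the change is absorbed at trace.gen — it re-runs but produces the same value, and the output's value is unchanged.

Marked dirty: build.gen, sync.gen, trace.gen.
Target commands that run: trace.gen — 1 in total.
Checked but reused from cache: build.gen, sync.gen.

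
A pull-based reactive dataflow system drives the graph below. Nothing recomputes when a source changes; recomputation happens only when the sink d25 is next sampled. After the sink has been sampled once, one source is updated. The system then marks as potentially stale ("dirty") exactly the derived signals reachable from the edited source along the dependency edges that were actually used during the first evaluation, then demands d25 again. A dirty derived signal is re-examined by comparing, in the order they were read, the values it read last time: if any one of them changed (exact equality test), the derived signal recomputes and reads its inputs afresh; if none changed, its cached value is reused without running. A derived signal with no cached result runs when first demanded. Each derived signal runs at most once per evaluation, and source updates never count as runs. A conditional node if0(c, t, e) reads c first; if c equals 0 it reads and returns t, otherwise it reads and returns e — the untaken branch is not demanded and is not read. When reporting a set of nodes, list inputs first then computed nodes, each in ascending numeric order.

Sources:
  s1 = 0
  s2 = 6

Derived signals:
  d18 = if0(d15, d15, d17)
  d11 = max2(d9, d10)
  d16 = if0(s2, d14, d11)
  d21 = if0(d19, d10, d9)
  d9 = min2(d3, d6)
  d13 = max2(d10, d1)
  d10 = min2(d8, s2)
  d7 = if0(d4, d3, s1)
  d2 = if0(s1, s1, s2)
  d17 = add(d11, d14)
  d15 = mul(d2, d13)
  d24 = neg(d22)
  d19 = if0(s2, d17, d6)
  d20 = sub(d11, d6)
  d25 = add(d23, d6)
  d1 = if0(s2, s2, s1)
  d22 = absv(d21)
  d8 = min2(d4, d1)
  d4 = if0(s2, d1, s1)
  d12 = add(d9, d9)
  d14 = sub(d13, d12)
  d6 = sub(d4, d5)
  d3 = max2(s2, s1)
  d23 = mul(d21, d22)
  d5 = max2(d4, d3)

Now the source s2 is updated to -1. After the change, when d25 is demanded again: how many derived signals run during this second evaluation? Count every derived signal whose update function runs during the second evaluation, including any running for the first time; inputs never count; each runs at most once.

Derived signals that run: d1, d3, d4, d5, d6, d8, d10, d19, d21, d22, d23, d25 — 12 in total.
Key observation: a condition flipped, so demand moved to the other branch — d9 is never re-examined.

First evaluation (everything demanded from the output):
  d3 = max2(6, 0) = 6
  d4 = if0(s2=6 -> else branch s1) = 0
  d5 = max2(0, 6) = 6
  d6 = sub(0, 6) = -6
  d9 = min2(6, -6) = -6
  d19 = if0(s2=6 -> else branch d6) = -6
  d21 = if0(d19=-6 -> else branch d9) = -6
  d22 = absv(-6) = 6
  d23 = mul(-6, 6) = -36
  d25 = add(-36, -6) = -42

Propagation after the edit:
  d1: demanded for the first time — runs, produces 0.
  d3: runs — s2 6->-1; result 0.
  d4: runs — s2 6->-1; result 0 (same value as before).
  d5: runs — d3 6->0; result 0.
  d6: runs — d5 6->0; result 0.
  d8: demanded for the first time — runs, produces 0.
  d9: marked dirty but never re-examined — demand shifted away from it.
  d10: demanded for the first time — runs, produces -1.
  d19: runs — s2 6->-1; d6 -6->0; result 0.
  d21: runs — d19 -6->0; result -1.
  d22: runs — d21 -6->-1; result 1.
  d23: runs — d21 -6->-1; d22 6->1; result -1.
  d25: runs — d23 -36->-1; d6 -6->0; result -1.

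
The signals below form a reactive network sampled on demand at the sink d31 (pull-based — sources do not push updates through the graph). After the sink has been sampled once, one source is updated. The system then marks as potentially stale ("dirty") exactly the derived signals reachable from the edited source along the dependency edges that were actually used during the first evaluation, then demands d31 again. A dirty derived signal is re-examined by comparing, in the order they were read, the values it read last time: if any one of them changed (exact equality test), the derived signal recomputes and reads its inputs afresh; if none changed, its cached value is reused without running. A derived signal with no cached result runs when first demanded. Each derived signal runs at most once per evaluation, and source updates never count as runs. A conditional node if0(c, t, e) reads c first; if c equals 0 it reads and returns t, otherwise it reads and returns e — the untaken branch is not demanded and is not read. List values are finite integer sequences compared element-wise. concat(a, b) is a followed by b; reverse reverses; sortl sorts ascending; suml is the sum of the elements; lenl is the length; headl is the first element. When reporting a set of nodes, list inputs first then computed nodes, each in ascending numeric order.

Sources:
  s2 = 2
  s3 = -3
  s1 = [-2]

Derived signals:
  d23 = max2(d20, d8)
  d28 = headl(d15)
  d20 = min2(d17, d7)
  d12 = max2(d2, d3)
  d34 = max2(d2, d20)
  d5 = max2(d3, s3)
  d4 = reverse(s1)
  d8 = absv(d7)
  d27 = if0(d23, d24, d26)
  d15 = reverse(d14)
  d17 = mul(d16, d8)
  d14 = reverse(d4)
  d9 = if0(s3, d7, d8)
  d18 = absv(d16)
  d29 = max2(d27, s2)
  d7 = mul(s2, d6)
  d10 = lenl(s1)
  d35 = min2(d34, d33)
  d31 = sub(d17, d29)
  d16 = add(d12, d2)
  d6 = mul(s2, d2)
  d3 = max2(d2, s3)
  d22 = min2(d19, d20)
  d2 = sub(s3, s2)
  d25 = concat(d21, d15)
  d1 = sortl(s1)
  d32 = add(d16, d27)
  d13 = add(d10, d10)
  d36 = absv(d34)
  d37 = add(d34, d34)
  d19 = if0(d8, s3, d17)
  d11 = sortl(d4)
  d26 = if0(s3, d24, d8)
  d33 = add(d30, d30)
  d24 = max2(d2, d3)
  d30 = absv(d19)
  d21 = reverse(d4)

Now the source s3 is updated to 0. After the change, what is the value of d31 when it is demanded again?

Initial pass — values computed on the first demand:
  d2 = sub(-3, 2) = -5
  d3 = max2(-5, -3) = -3
  d6 = mul(2, -5) = -10
  d7 = mul(2, -10) = -20
  d8 = absv(-20) = 20
  d12 = max2(-5, -3) = -3
  d16 = add(-3, -5) = -8
  d17 = mul(-8, 20) = -160
  d20 = min2(-160, -20) = -160
  d23 = max2(-160, 20) = 20
  d26 = if0(s3=-3 -> else branch d8) = 20
  d27 = if0(d23=20 -> else branch d26) = 20
  d29 = max2(20, 2) = 20
  d31 = sub(-160, 20) = -180

Second demand — change propagation:
  d2: re-runs because s3 -3->0; new result -2.
  d3: re-runs because d2 -5->-2; s3 -3->0; new result 0.
  d6: re-runs because d2 -5->-2; new result -4.
  d7: re-runs because d6 -10->-4; new result -8.
  d8: re-runs because d7 -20->-8; new result 8.
  d12: re-runs because d2 -5->-2; d3 -3->0; new result 0.
  d16: re-runs because d12 -3->0; d2 -5->-2; new result -2.
  d17: re-runs because d16 -8->-2; d8 20->8; new result -16.
  d20: re-runs because d17 -160->-16; d7 -20->-8; new result -16.
  d23: re-runs because d20 -160->-16; d8 20->8; new result 8.
  d24: newly demanded (no cache) — executes and yields 0.
  d26: re-runs because s3 -3->0; d8 20->8; new result 0.
  d27: re-runs because d23 20->8; d26 20->0; new result 0.
  d29: re-runs because d27 20->0; new result 2.
  d31: re-runs because d17 -160->-16; d29 20->2; new result -18.

The important point: the flipped condition pulls in fresh nodes; d24 runs for the first time.

d31 now evaluates to -18.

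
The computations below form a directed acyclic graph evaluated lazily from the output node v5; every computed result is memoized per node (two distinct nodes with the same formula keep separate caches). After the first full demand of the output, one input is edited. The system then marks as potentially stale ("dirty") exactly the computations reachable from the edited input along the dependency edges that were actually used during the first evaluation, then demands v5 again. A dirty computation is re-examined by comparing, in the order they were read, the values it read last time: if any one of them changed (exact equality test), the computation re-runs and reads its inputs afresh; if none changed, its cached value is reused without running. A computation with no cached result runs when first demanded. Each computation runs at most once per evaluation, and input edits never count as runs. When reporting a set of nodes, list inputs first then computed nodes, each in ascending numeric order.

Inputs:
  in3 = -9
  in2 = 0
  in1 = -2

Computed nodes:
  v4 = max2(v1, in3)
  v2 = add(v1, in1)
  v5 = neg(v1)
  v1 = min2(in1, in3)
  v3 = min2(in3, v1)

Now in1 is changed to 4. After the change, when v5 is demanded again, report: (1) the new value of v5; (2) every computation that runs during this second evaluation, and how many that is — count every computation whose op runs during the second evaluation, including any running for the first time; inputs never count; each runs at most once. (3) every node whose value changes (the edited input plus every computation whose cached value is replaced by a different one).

First demand of the output computes:
  v1 = min2(-2, -9) = -9
  v5 = neg(-9) = 9

After the edit, cleaning proceeds:
  v1: a read changed (in1 -2->4) — executes, giving -9 — identical to its old value.
  v5: dirty, but its reads are unchanged (v1 unchanged); cached 9 stands.

Note the absorption at v1: it re-runs yet its value is the same, leaving the output's value untouched.

Demanding v5 again yields 9.
1 computations run: v1.
The nodes whose values change: in1.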